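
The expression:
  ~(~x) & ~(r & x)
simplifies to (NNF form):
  x & ~r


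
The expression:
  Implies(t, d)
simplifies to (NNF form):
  d | ~t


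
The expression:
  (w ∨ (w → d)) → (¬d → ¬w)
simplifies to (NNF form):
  d ∨ ¬w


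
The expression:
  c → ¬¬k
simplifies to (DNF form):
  k ∨ ¬c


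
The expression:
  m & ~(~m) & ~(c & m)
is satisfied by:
  {m: True, c: False}


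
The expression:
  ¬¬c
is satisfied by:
  {c: True}


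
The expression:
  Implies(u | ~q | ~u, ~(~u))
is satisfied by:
  {u: True}


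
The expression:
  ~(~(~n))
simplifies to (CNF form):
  ~n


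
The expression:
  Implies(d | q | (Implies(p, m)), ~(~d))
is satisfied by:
  {d: True, p: True, q: False, m: False}
  {d: True, q: False, p: False, m: False}
  {d: True, m: True, p: True, q: False}
  {d: True, m: True, q: False, p: False}
  {d: True, p: True, q: True, m: False}
  {d: True, q: True, p: False, m: False}
  {d: True, m: True, q: True, p: True}
  {d: True, m: True, q: True, p: False}
  {p: True, m: False, q: False, d: False}


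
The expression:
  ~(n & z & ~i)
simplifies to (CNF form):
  i | ~n | ~z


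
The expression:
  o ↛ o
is never true.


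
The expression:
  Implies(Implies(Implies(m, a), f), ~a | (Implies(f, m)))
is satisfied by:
  {m: True, a: False, f: False}
  {m: False, a: False, f: False}
  {f: True, m: True, a: False}
  {f: True, m: False, a: False}
  {a: True, m: True, f: False}
  {a: True, m: False, f: False}
  {a: True, f: True, m: True}


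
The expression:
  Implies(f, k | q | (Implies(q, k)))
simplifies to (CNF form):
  True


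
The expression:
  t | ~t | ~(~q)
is always true.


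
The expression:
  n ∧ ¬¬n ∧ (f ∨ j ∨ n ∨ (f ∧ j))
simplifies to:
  n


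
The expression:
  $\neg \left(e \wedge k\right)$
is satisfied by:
  {k: False, e: False}
  {e: True, k: False}
  {k: True, e: False}


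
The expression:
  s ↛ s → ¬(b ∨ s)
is always true.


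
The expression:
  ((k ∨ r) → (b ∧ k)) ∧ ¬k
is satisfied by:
  {r: False, k: False}


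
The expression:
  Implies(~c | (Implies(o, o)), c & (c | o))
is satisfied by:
  {c: True}


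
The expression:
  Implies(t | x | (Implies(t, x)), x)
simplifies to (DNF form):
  x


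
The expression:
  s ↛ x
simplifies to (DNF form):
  s ∧ ¬x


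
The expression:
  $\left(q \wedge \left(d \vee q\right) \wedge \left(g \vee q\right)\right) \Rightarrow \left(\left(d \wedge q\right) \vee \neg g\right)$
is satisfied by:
  {d: True, g: False, q: False}
  {g: False, q: False, d: False}
  {d: True, q: True, g: False}
  {q: True, g: False, d: False}
  {d: True, g: True, q: False}
  {g: True, d: False, q: False}
  {d: True, q: True, g: True}


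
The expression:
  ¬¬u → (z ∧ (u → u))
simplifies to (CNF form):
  z ∨ ¬u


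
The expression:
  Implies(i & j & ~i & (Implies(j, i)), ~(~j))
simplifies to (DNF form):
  True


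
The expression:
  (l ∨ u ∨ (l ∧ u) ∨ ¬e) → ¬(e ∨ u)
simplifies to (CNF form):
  ¬u ∧ (¬e ∨ ¬l)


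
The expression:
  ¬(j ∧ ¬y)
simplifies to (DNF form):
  y ∨ ¬j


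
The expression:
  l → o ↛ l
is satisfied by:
  {l: False}


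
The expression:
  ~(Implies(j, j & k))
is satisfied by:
  {j: True, k: False}


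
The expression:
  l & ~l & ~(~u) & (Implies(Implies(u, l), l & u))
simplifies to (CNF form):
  False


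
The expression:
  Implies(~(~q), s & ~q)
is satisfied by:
  {q: False}


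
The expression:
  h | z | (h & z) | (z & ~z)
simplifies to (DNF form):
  h | z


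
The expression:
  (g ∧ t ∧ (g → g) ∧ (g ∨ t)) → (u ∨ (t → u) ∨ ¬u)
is always true.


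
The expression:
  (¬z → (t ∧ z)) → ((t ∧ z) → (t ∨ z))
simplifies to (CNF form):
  True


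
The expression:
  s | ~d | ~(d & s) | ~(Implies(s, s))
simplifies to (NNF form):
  True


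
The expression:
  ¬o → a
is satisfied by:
  {a: True, o: True}
  {a: True, o: False}
  {o: True, a: False}


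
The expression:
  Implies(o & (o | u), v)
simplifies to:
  v | ~o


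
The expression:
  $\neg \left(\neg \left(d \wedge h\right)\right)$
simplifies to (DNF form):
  $d \wedge h$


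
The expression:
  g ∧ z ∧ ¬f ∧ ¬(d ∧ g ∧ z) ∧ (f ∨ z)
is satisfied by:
  {z: True, g: True, d: False, f: False}


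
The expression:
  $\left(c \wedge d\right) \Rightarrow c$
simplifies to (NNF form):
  $\text{True}$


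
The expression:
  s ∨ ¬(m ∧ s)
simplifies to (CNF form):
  True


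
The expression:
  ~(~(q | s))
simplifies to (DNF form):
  q | s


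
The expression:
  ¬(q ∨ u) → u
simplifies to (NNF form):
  q ∨ u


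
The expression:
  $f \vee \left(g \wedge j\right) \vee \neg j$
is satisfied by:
  {g: True, f: True, j: False}
  {g: True, f: False, j: False}
  {f: True, g: False, j: False}
  {g: False, f: False, j: False}
  {j: True, g: True, f: True}
  {j: True, g: True, f: False}
  {j: True, f: True, g: False}


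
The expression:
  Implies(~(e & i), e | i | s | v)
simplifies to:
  e | i | s | v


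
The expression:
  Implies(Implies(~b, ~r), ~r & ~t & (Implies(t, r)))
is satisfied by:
  {t: False, b: False, r: False}
  {r: True, t: False, b: False}
  {b: True, t: False, r: False}
  {r: True, t: True, b: False}


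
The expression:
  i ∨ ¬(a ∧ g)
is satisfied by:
  {i: True, g: False, a: False}
  {g: False, a: False, i: False}
  {i: True, a: True, g: False}
  {a: True, g: False, i: False}
  {i: True, g: True, a: False}
  {g: True, i: False, a: False}
  {i: True, a: True, g: True}


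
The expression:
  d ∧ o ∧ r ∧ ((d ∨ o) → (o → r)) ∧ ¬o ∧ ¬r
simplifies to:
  False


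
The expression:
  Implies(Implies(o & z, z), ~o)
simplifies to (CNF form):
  ~o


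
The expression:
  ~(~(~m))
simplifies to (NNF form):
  ~m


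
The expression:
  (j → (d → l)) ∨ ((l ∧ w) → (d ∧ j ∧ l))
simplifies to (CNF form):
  True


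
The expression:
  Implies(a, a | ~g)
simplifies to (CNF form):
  True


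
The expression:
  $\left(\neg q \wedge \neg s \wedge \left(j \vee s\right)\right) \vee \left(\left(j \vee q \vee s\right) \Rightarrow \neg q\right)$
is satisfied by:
  {q: False}


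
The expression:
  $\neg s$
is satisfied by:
  {s: False}


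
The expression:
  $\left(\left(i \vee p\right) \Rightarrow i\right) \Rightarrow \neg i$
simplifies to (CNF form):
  $\neg i$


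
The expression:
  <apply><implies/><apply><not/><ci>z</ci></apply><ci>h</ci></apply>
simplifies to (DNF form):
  <apply><or/><ci>h</ci><ci>z</ci></apply>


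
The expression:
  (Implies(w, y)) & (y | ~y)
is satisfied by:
  {y: True, w: False}
  {w: False, y: False}
  {w: True, y: True}


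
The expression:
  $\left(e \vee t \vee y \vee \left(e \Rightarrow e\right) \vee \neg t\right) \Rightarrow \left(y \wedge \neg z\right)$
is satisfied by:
  {y: True, z: False}


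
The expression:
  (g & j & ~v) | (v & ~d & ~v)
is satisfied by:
  {j: True, g: True, v: False}


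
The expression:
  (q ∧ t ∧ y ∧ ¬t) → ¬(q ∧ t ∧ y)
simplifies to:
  True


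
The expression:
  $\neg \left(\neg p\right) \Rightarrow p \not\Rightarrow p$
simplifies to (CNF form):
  $\neg p$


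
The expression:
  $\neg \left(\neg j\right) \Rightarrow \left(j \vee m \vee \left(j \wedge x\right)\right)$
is always true.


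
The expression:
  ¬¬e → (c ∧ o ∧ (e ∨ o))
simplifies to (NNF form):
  (c ∧ o) ∨ ¬e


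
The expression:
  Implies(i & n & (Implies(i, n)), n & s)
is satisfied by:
  {s: True, n: False, i: False}
  {s: False, n: False, i: False}
  {i: True, s: True, n: False}
  {i: True, s: False, n: False}
  {n: True, s: True, i: False}
  {n: True, s: False, i: False}
  {n: True, i: True, s: True}


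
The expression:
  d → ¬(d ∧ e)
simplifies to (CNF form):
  ¬d ∨ ¬e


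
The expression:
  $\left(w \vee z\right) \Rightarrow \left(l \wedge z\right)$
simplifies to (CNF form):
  $\left(l \vee \neg w\right) \wedge \left(l \vee \neg z\right) \wedge \left(z \vee \neg w\right) \wedge \left(z \vee \neg z\right)$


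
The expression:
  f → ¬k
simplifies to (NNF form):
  ¬f ∨ ¬k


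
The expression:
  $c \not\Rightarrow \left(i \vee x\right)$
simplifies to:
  $c \wedge \neg i \wedge \neg x$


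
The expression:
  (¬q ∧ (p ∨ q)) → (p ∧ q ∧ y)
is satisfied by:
  {q: True, p: False}
  {p: False, q: False}
  {p: True, q: True}


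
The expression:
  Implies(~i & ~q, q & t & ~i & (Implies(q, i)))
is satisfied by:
  {i: True, q: True}
  {i: True, q: False}
  {q: True, i: False}


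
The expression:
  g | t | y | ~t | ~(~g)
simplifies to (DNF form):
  True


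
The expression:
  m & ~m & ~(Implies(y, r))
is never true.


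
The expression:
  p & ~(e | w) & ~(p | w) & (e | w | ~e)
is never true.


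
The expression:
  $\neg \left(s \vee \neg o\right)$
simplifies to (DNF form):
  $o \wedge \neg s$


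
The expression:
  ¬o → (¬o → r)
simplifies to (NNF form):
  o ∨ r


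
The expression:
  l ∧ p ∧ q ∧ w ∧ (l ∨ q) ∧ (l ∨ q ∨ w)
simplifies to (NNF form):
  l ∧ p ∧ q ∧ w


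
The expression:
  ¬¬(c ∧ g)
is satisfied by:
  {c: True, g: True}


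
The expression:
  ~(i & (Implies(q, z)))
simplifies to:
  ~i | (q & ~z)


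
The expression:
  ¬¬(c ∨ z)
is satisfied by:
  {z: True, c: True}
  {z: True, c: False}
  {c: True, z: False}


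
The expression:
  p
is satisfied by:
  {p: True}


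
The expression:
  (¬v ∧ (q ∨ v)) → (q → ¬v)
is always true.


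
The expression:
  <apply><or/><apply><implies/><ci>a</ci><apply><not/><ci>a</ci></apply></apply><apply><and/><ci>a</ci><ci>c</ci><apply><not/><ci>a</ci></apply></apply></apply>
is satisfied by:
  {a: False}


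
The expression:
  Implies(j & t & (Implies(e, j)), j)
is always true.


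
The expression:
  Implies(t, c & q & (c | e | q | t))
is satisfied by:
  {c: True, q: True, t: False}
  {c: True, q: False, t: False}
  {q: True, c: False, t: False}
  {c: False, q: False, t: False}
  {c: True, t: True, q: True}


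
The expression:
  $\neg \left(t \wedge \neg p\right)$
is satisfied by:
  {p: True, t: False}
  {t: False, p: False}
  {t: True, p: True}


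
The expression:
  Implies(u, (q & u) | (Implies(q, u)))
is always true.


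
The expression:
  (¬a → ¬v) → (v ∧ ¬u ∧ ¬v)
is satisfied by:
  {v: True, a: False}


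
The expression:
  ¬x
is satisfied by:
  {x: False}


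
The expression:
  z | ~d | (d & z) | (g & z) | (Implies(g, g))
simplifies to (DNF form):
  True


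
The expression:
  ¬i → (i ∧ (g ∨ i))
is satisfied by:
  {i: True}


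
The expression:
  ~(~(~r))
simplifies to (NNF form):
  ~r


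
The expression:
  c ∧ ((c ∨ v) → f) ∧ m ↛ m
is never true.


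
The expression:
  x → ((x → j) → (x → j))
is always true.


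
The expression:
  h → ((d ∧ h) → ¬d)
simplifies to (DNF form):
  ¬d ∨ ¬h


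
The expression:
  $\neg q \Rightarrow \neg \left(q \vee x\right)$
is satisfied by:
  {q: True, x: False}
  {x: False, q: False}
  {x: True, q: True}


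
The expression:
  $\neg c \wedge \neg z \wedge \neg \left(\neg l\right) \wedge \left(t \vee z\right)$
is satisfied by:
  {t: True, l: True, c: False, z: False}


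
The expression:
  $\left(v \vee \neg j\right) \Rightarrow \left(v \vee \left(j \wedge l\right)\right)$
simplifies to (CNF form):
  $j \vee v$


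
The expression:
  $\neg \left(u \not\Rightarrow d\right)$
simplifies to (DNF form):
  $d \vee \neg u$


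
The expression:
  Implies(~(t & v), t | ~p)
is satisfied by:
  {t: True, p: False}
  {p: False, t: False}
  {p: True, t: True}


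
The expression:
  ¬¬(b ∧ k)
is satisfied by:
  {b: True, k: True}


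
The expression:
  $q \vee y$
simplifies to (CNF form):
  $q \vee y$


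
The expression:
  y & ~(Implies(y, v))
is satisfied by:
  {y: True, v: False}


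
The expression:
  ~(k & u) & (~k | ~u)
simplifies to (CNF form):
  ~k | ~u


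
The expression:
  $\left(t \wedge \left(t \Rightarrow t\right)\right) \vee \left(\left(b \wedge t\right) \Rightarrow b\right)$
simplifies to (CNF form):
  $\text{True}$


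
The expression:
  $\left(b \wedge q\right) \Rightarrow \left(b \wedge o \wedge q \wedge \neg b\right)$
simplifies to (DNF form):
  $\neg b \vee \neg q$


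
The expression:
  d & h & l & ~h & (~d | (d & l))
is never true.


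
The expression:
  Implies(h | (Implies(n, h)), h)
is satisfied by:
  {n: True, h: True}
  {n: True, h: False}
  {h: True, n: False}


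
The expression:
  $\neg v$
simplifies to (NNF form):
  $\neg v$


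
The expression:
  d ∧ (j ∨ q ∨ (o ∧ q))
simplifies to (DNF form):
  (d ∧ j) ∨ (d ∧ q)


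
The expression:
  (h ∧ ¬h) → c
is always true.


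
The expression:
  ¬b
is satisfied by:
  {b: False}


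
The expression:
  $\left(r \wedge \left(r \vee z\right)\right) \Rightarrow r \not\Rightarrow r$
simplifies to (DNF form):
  $\neg r$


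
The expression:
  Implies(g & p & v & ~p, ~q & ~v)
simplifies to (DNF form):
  True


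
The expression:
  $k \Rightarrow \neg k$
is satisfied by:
  {k: False}


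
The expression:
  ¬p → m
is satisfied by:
  {m: True, p: True}
  {m: True, p: False}
  {p: True, m: False}


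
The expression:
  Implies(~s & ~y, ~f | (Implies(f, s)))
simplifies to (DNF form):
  s | y | ~f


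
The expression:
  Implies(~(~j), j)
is always true.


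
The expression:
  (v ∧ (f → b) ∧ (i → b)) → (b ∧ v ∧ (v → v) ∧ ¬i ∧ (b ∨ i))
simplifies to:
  (b ∧ ¬i) ∨ (f ∧ ¬b) ∨ (i ∧ ¬b) ∨ ¬v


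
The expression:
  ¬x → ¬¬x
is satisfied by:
  {x: True}


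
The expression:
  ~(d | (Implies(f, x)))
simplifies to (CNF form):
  f & ~d & ~x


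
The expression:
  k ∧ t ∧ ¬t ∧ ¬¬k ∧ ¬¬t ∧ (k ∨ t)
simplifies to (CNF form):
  False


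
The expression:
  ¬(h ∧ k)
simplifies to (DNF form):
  ¬h ∨ ¬k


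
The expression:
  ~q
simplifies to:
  ~q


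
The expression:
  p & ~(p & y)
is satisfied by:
  {p: True, y: False}


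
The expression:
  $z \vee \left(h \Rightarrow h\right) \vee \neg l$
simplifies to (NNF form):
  $\text{True}$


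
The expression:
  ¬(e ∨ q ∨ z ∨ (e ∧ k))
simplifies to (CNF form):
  ¬e ∧ ¬q ∧ ¬z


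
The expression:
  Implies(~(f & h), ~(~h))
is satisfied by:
  {h: True}


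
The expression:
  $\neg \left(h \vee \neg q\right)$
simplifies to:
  $q \wedge \neg h$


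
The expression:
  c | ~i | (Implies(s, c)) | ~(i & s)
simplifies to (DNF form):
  c | ~i | ~s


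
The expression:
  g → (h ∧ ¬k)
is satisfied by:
  {h: True, g: False, k: False}
  {h: False, g: False, k: False}
  {k: True, h: True, g: False}
  {k: True, h: False, g: False}
  {g: True, h: True, k: False}


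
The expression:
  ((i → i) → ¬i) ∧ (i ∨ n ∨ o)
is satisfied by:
  {n: True, o: True, i: False}
  {n: True, i: False, o: False}
  {o: True, i: False, n: False}


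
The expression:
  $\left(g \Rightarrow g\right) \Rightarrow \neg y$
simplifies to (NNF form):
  $\neg y$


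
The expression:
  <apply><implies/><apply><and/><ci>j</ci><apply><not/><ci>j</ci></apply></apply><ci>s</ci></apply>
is always true.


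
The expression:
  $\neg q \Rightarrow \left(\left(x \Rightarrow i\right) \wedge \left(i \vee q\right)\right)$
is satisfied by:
  {i: True, q: True}
  {i: True, q: False}
  {q: True, i: False}


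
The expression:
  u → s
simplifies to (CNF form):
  s ∨ ¬u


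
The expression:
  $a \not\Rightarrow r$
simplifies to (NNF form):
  $a \wedge \neg r$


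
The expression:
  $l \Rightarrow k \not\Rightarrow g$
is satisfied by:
  {k: True, g: False, l: False}
  {g: False, l: False, k: False}
  {k: True, g: True, l: False}
  {g: True, k: False, l: False}
  {l: True, k: True, g: False}


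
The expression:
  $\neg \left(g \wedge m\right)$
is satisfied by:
  {g: False, m: False}
  {m: True, g: False}
  {g: True, m: False}


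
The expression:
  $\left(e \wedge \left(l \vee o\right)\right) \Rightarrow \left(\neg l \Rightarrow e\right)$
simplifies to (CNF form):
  $\text{True}$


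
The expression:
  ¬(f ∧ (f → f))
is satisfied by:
  {f: False}


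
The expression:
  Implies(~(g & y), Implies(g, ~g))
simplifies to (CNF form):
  y | ~g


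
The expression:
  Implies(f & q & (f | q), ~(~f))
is always true.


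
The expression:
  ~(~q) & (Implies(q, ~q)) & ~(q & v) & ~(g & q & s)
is never true.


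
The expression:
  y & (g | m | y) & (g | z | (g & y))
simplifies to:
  y & (g | z)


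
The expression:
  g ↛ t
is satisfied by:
  {g: True, t: False}


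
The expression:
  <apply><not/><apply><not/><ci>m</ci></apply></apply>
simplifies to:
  <ci>m</ci>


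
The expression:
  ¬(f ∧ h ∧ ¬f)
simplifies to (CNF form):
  True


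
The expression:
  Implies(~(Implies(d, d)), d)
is always true.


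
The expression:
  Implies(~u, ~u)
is always true.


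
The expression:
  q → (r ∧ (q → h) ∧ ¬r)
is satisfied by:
  {q: False}


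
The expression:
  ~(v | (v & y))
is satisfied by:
  {v: False}


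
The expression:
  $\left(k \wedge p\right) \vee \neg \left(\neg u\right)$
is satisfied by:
  {u: True, p: True, k: True}
  {u: True, p: True, k: False}
  {u: True, k: True, p: False}
  {u: True, k: False, p: False}
  {p: True, k: True, u: False}


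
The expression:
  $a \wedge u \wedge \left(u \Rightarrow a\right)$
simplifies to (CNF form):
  $a \wedge u$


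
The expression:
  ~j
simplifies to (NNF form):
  ~j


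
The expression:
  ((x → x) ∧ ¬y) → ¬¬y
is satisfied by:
  {y: True}


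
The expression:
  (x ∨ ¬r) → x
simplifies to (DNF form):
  r ∨ x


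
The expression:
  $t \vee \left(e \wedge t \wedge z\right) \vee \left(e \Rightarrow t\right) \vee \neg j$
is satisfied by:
  {t: True, e: False, j: False}
  {e: False, j: False, t: False}
  {j: True, t: True, e: False}
  {j: True, e: False, t: False}
  {t: True, e: True, j: False}
  {e: True, t: False, j: False}
  {j: True, e: True, t: True}


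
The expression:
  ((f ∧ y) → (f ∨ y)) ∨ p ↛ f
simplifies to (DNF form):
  True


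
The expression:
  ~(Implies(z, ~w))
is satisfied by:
  {z: True, w: True}


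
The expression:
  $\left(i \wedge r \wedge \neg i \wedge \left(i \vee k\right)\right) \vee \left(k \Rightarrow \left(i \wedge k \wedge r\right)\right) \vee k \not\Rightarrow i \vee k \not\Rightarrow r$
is always true.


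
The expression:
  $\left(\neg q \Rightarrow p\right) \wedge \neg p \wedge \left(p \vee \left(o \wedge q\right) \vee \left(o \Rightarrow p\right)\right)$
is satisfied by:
  {q: True, p: False}


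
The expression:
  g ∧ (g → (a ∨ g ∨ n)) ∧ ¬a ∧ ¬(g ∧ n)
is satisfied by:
  {g: True, n: False, a: False}


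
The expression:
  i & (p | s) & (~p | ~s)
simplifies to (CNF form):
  i & (p | s) & (~p | ~s)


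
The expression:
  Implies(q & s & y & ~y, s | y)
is always true.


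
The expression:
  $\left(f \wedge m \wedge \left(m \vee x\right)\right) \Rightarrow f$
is always true.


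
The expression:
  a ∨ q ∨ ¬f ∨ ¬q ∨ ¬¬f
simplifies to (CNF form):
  True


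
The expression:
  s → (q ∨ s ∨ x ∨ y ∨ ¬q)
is always true.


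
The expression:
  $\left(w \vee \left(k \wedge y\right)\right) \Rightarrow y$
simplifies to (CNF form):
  $y \vee \neg w$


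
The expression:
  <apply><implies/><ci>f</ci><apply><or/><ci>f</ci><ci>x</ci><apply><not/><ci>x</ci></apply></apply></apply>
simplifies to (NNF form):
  <true/>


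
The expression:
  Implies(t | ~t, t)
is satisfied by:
  {t: True}


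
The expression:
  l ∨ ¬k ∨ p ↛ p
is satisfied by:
  {l: True, k: False}
  {k: False, l: False}
  {k: True, l: True}


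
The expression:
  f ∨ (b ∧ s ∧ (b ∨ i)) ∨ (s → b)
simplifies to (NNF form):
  b ∨ f ∨ ¬s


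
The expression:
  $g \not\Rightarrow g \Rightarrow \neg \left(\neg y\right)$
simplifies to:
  $\text{True}$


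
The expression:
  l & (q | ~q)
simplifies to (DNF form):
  l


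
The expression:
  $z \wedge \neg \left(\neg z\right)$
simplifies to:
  $z$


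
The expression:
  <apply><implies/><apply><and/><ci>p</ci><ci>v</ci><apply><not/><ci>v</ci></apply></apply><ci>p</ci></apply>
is always true.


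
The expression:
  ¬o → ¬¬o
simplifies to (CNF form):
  o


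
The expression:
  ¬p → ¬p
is always true.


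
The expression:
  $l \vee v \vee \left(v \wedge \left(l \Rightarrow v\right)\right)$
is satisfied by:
  {v: True, l: True}
  {v: True, l: False}
  {l: True, v: False}


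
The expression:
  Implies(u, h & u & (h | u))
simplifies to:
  h | ~u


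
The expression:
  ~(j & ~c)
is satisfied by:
  {c: True, j: False}
  {j: False, c: False}
  {j: True, c: True}


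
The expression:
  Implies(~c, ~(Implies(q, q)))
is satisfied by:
  {c: True}


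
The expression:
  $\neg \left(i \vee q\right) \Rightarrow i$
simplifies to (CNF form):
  $i \vee q$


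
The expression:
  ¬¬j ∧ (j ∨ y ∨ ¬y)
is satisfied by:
  {j: True}


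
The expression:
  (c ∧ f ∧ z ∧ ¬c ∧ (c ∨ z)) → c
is always true.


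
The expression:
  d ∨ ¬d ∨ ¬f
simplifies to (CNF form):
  True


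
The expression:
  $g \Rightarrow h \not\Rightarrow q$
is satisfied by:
  {h: True, g: False, q: False}
  {h: False, g: False, q: False}
  {q: True, h: True, g: False}
  {q: True, h: False, g: False}
  {g: True, h: True, q: False}


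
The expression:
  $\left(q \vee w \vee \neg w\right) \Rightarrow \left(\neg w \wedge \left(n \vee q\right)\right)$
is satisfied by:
  {n: True, q: True, w: False}
  {n: True, q: False, w: False}
  {q: True, n: False, w: False}


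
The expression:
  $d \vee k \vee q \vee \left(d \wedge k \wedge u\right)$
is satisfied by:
  {k: True, d: True, q: True}
  {k: True, d: True, q: False}
  {k: True, q: True, d: False}
  {k: True, q: False, d: False}
  {d: True, q: True, k: False}
  {d: True, q: False, k: False}
  {q: True, d: False, k: False}


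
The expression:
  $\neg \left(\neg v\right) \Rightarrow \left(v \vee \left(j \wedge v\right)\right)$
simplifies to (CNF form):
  $\text{True}$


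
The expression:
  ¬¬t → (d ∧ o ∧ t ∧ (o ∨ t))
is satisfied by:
  {d: True, o: True, t: False}
  {d: True, o: False, t: False}
  {o: True, d: False, t: False}
  {d: False, o: False, t: False}
  {d: True, t: True, o: True}


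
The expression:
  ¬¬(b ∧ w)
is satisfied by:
  {w: True, b: True}


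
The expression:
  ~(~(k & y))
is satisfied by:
  {y: True, k: True}


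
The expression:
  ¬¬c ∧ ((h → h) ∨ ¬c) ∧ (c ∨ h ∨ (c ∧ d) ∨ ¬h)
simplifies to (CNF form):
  c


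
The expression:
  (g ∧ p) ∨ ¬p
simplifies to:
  g ∨ ¬p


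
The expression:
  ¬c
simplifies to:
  ¬c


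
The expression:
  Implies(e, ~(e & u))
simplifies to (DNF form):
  ~e | ~u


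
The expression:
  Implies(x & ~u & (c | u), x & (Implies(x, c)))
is always true.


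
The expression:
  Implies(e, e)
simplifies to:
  True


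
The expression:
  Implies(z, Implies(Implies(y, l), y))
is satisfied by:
  {y: True, z: False}
  {z: False, y: False}
  {z: True, y: True}


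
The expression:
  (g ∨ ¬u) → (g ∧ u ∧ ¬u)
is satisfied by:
  {u: True, g: False}


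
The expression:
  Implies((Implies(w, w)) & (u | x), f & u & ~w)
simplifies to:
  (f | ~u) & (u | ~x) & (~u | ~w)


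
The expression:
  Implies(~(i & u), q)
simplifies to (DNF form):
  q | (i & u)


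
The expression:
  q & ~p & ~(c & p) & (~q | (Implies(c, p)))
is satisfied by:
  {q: True, p: False, c: False}


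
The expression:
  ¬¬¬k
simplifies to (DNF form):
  ¬k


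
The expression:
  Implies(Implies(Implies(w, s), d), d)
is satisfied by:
  {d: True, s: True, w: False}
  {d: True, w: False, s: False}
  {s: True, w: False, d: False}
  {s: False, w: False, d: False}
  {d: True, s: True, w: True}
  {d: True, w: True, s: False}
  {s: True, w: True, d: False}


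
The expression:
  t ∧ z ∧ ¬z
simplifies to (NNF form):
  False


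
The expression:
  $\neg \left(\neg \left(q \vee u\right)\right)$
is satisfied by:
  {q: True, u: True}
  {q: True, u: False}
  {u: True, q: False}


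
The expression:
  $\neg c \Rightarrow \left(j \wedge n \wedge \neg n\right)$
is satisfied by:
  {c: True}


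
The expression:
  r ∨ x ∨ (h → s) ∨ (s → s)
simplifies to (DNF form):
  True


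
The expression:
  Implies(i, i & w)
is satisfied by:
  {w: True, i: False}
  {i: False, w: False}
  {i: True, w: True}


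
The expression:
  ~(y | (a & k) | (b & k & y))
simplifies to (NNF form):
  ~y & (~a | ~k)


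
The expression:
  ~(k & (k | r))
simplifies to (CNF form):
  ~k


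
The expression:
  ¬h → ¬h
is always true.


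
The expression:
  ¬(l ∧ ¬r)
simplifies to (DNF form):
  r ∨ ¬l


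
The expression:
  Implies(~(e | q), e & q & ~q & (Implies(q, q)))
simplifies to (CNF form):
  e | q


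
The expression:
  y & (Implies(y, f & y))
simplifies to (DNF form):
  f & y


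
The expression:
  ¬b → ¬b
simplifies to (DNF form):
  True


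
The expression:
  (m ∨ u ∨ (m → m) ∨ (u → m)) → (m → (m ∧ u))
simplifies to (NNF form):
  u ∨ ¬m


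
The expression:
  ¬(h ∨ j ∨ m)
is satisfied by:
  {h: False, j: False, m: False}


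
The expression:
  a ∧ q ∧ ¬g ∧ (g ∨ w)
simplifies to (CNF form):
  a ∧ q ∧ w ∧ ¬g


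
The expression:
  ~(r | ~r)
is never true.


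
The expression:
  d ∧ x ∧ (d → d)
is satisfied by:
  {d: True, x: True}


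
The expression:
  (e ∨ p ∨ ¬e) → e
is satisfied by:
  {e: True}


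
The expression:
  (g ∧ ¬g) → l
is always true.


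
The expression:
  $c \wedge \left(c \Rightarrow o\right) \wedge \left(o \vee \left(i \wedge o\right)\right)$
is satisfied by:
  {c: True, o: True}


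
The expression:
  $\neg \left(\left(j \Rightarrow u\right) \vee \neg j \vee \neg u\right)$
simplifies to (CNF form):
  $\text{False}$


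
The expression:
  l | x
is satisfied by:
  {x: True, l: True}
  {x: True, l: False}
  {l: True, x: False}


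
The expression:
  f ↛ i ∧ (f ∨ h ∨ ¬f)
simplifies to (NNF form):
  f ∧ ¬i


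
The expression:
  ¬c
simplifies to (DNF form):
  ¬c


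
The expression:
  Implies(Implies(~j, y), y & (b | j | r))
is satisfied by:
  {r: True, b: True, j: False, y: False}
  {r: True, b: False, j: False, y: False}
  {b: True, y: False, r: False, j: False}
  {y: False, b: False, r: False, j: False}
  {y: True, r: True, b: True, j: False}
  {y: True, r: True, b: False, j: False}
  {y: True, b: True, r: False, j: False}
  {j: True, y: True, r: True, b: True}
  {j: True, y: True, r: True, b: False}
  {j: True, y: True, b: True, r: False}
  {j: True, y: True, b: False, r: False}


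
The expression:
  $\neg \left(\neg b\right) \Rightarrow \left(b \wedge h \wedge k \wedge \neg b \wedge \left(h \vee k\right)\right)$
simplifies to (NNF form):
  $\neg b$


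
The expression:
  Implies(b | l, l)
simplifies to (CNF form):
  l | ~b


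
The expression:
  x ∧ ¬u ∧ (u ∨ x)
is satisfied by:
  {x: True, u: False}


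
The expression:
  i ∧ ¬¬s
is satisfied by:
  {i: True, s: True}


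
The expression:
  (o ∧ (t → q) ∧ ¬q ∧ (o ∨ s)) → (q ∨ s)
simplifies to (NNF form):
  q ∨ s ∨ t ∨ ¬o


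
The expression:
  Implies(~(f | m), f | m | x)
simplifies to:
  f | m | x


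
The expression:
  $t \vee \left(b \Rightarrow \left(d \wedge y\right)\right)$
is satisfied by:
  {y: True, t: True, d: True, b: False}
  {y: True, t: True, d: False, b: False}
  {t: True, d: True, y: False, b: False}
  {t: True, y: False, d: False, b: False}
  {y: True, d: True, t: False, b: False}
  {y: True, d: False, t: False, b: False}
  {d: True, y: False, t: False, b: False}
  {y: False, d: False, t: False, b: False}
  {y: True, b: True, t: True, d: True}
  {y: True, b: True, t: True, d: False}
  {b: True, t: True, d: True, y: False}
  {b: True, t: True, d: False, y: False}
  {b: True, y: True, d: True, t: False}


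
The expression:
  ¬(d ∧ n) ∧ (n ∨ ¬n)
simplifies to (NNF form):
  ¬d ∨ ¬n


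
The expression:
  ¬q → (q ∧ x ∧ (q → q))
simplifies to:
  q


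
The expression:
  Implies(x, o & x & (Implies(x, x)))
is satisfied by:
  {o: True, x: False}
  {x: False, o: False}
  {x: True, o: True}


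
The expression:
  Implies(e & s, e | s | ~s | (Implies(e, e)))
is always true.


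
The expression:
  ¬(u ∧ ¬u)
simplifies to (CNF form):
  True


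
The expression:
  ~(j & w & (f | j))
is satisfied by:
  {w: False, j: False}
  {j: True, w: False}
  {w: True, j: False}


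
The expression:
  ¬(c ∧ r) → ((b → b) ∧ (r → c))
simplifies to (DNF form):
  c ∨ ¬r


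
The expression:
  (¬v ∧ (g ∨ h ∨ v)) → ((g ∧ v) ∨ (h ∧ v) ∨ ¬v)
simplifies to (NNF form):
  True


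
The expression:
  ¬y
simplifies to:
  ¬y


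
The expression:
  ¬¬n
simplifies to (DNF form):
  n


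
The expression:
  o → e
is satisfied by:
  {e: True, o: False}
  {o: False, e: False}
  {o: True, e: True}


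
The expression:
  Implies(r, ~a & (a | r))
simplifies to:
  ~a | ~r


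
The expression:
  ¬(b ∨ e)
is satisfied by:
  {e: False, b: False}


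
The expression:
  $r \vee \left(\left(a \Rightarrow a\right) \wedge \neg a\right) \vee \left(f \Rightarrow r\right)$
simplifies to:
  $r \vee \neg a \vee \neg f$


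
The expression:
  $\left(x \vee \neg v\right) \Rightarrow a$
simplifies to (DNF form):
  $a \vee \left(v \wedge \neg x\right)$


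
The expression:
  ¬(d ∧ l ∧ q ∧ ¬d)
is always true.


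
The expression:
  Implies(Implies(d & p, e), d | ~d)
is always true.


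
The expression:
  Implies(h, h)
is always true.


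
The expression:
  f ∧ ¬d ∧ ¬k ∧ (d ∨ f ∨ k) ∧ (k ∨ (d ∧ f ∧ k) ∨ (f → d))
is never true.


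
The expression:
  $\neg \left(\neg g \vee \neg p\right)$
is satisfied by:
  {p: True, g: True}


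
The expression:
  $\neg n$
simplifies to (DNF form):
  $\neg n$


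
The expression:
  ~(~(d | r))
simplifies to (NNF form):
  d | r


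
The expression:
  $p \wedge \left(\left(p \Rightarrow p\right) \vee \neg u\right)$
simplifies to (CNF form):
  $p$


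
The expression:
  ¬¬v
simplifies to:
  v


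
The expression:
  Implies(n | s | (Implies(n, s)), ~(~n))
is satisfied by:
  {n: True}


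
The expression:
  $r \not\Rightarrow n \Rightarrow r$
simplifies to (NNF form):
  $\text{True}$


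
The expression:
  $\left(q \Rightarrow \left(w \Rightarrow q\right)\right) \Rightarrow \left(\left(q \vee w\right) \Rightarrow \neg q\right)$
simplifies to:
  $\neg q$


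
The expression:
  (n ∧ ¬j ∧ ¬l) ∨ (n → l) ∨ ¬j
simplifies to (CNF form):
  l ∨ ¬j ∨ ¬n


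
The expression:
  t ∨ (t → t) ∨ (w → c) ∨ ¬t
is always true.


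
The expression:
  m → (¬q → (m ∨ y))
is always true.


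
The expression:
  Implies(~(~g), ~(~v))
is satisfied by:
  {v: True, g: False}
  {g: False, v: False}
  {g: True, v: True}


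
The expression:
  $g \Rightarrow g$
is always true.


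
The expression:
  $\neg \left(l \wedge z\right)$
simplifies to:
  $\neg l \vee \neg z$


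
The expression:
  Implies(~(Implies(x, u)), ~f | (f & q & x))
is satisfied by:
  {q: True, u: True, x: False, f: False}
  {q: True, u: False, x: False, f: False}
  {u: True, f: False, q: False, x: False}
  {f: False, u: False, q: False, x: False}
  {f: True, q: True, u: True, x: False}
  {f: True, q: True, u: False, x: False}
  {f: True, u: True, q: False, x: False}
  {f: True, u: False, q: False, x: False}
  {x: True, q: True, u: True, f: False}
  {x: True, q: True, u: False, f: False}
  {x: True, u: True, q: False, f: False}
  {x: True, u: False, q: False, f: False}
  {f: True, x: True, q: True, u: True}
  {f: True, x: True, q: True, u: False}
  {f: True, x: True, u: True, q: False}


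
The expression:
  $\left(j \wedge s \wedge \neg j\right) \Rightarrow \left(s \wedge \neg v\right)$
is always true.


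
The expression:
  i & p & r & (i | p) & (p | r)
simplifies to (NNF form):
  i & p & r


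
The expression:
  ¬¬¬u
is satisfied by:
  {u: False}


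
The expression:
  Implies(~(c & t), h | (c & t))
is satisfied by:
  {t: True, h: True, c: True}
  {t: True, h: True, c: False}
  {h: True, c: True, t: False}
  {h: True, c: False, t: False}
  {t: True, c: True, h: False}


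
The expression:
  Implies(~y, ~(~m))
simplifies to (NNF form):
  m | y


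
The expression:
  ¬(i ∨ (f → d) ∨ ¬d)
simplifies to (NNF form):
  False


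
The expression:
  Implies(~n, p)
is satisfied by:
  {n: True, p: True}
  {n: True, p: False}
  {p: True, n: False}


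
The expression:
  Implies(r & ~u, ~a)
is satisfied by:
  {u: True, a: False, r: False}
  {u: False, a: False, r: False}
  {r: True, u: True, a: False}
  {r: True, u: False, a: False}
  {a: True, u: True, r: False}
  {a: True, u: False, r: False}
  {a: True, r: True, u: True}


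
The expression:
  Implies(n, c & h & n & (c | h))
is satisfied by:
  {h: True, c: True, n: False}
  {h: True, c: False, n: False}
  {c: True, h: False, n: False}
  {h: False, c: False, n: False}
  {n: True, h: True, c: True}


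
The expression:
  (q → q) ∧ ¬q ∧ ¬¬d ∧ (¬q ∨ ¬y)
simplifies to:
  d ∧ ¬q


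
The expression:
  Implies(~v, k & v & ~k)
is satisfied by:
  {v: True}


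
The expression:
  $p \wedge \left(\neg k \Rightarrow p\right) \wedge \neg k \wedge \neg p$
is never true.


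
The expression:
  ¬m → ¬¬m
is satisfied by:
  {m: True}


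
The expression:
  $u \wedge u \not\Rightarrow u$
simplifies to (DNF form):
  $\text{False}$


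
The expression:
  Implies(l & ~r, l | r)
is always true.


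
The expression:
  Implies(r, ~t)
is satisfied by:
  {t: False, r: False}
  {r: True, t: False}
  {t: True, r: False}


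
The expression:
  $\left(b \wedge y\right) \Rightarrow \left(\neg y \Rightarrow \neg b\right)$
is always true.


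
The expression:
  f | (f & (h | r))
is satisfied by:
  {f: True}


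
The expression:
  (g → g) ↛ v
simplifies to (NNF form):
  ¬v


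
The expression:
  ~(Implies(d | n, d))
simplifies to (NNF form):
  n & ~d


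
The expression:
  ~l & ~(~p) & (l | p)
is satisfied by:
  {p: True, l: False}


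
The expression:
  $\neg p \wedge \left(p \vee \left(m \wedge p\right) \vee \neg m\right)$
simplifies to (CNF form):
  $\neg m \wedge \neg p$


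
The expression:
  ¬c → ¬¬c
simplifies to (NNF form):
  c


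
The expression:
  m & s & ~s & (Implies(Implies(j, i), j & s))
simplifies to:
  False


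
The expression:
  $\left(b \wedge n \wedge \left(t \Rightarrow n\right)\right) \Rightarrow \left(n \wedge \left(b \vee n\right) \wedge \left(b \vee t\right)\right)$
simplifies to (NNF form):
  $\text{True}$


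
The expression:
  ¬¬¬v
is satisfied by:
  {v: False}


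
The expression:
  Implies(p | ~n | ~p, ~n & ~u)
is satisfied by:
  {n: False, u: False}


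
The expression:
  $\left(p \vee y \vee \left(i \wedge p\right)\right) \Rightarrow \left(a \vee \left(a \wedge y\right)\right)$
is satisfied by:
  {a: True, p: False, y: False}
  {a: True, y: True, p: False}
  {a: True, p: True, y: False}
  {a: True, y: True, p: True}
  {y: False, p: False, a: False}


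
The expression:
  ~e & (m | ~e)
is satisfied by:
  {e: False}


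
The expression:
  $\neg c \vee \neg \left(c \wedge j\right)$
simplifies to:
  $\neg c \vee \neg j$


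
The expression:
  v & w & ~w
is never true.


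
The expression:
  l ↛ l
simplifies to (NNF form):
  False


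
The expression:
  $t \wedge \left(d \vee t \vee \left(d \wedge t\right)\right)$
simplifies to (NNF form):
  $t$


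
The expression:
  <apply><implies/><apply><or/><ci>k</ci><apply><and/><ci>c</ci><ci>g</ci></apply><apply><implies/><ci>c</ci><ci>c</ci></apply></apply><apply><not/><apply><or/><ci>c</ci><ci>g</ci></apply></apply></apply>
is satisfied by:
  {g: False, c: False}


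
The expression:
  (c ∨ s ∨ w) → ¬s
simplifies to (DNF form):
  ¬s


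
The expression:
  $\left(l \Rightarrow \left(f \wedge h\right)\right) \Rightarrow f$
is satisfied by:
  {l: True, f: True}
  {l: True, f: False}
  {f: True, l: False}


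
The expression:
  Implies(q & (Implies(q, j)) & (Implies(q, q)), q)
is always true.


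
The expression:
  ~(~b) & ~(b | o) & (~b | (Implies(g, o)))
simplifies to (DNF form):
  False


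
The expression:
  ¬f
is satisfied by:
  {f: False}


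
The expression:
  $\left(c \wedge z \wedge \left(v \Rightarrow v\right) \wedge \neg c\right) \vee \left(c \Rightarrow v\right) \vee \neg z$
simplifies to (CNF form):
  $v \vee \neg c \vee \neg z$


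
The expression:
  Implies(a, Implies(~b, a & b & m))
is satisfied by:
  {b: True, a: False}
  {a: False, b: False}
  {a: True, b: True}


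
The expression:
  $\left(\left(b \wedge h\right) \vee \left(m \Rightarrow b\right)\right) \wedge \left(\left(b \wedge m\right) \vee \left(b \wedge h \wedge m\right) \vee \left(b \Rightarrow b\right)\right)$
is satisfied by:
  {b: True, m: False}
  {m: False, b: False}
  {m: True, b: True}


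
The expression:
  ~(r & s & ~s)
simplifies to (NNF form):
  True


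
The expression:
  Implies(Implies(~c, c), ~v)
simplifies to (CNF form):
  ~c | ~v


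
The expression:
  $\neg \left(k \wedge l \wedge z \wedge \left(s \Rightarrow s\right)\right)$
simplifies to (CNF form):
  $\neg k \vee \neg l \vee \neg z$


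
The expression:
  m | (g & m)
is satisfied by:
  {m: True}


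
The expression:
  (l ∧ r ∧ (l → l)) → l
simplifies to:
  True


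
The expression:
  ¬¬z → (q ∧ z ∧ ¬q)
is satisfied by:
  {z: False}


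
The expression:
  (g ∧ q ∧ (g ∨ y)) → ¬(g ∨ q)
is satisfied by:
  {g: False, q: False}
  {q: True, g: False}
  {g: True, q: False}
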